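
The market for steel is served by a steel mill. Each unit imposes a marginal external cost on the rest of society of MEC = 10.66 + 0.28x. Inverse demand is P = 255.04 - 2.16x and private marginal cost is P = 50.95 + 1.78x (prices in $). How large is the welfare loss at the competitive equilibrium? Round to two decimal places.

DWL = $75.03

Market equilibrium (private): 50.95 + 1.78x = 255.04 - 2.16x → x_m = 51.7995.
Social marginal cost = private MC + MEC = 61.61 + 2.06x.
Set SMC = demand: 61.61 + 2.06x = 255.04 - 2.16x → x* = 45.8365.
Between x* and x_m the wedge SMC − demand runs linearly from 0 to MEC(x_m), so the loss is a triangle.
DWL = ½ × 5.9630 × 25.1639 = 75.0262.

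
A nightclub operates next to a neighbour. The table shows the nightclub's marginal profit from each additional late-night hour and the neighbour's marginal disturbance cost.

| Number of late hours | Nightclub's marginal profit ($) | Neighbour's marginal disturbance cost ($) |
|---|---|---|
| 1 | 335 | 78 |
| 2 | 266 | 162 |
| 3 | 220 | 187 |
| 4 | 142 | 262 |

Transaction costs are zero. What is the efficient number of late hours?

Bargaining reaches the level where marginal profit last exceeds marginal disturbance cost.
That holds through level 3 (220 ≥ 187) but not at 4 (142 < 262).

3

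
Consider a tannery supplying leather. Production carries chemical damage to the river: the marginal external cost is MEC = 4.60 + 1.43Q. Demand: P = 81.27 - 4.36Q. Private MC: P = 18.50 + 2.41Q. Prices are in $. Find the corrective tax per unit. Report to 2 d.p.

Social marginal cost = private MC + MEC = 23.10 + 3.84Q.
Set SMC = demand: 23.10 + 3.84Q = 81.27 - 4.36Q → Q* = 7.0939.
The Pigouvian tax equals MEC at Q*: 4.60 + 1.43×7.0939 = 14.7443.

tax = $14.74 per unit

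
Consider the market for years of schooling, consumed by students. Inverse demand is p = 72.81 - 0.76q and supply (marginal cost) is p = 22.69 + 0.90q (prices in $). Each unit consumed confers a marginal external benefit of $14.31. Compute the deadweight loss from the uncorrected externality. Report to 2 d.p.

DWL = $61.68

Market equilibrium (private): 22.69 + 0.90q = 72.81 - 0.76q → q_m = 30.1928.
Social marginal benefit = demand + MEB = 87.12 - 0.76q.
Set SMB = MC: 87.12 - 0.76q = 22.69 + 0.90q → q* = 38.8133.
The loss is the area between SMB and MC from q* to q_m; with linear curves that's a triangle of height MEB(q_m).
DWL = ½ × 8.6205 × 14.3100 = 61.6797.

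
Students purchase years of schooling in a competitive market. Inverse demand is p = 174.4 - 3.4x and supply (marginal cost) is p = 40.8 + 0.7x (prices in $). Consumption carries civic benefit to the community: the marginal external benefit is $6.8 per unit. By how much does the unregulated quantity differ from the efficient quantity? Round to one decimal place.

Market equilibrium (private): 40.8 + 0.7x = 174.4 - 3.4x → x_m = 32.5854.
Social marginal benefit = demand + MEB = 181.2 - 3.4x.
Set SMB = MC: 181.2 - 3.4x = 40.8 + 0.7x → x* = 34.2439.
Gap = |32.5854 − 34.2439| = 1.6585.

1.7 units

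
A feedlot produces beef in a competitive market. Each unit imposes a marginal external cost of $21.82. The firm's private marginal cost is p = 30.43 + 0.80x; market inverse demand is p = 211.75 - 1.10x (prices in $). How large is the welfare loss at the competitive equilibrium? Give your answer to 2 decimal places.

Market equilibrium (private): 30.43 + 0.80x = 211.75 - 1.10x → x_m = 95.4316.
Social marginal cost = private MC + MEC = 52.25 + 0.80x.
Set SMC = demand: 52.25 + 0.80x = 211.75 - 1.10x → x* = 83.9474.
Between x* and x_m the wedge SMC − demand runs linearly from 0 to MEC(x_m), so the loss is a triangle.
DWL = ½ × 11.4842 × 21.8200 = 125.2926.

DWL = $125.29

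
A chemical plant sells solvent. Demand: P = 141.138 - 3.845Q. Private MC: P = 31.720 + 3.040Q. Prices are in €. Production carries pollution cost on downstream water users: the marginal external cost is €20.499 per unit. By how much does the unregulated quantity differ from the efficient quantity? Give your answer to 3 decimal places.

Market equilibrium (private): 31.720 + 3.040Q = 141.138 - 3.845Q → Q_m = 15.8922.
Social marginal cost = private MC + MEC = 52.219 + 3.040Q.
Set SMC = demand: 52.219 + 3.040Q = 141.138 - 3.845Q → Q* = 12.9149.
Gap = |15.8922 − 12.9149| = 2.9773.

2.977 units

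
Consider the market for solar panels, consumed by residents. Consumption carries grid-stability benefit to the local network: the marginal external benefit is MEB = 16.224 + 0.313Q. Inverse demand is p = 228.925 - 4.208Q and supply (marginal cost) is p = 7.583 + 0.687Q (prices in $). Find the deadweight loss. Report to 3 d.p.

Market equilibrium (private): 7.583 + 0.687Q = 228.925 - 4.208Q → Q_m = 45.2180.
Social marginal benefit = demand + MEB = 245.149 - 3.895Q.
Set SMB = MC: 245.149 - 3.895Q = 7.583 + 0.687Q → Q* = 51.8477.
The welfare-loss triangle has base |Q_m − Q*| and height MEB(Q_m) (the vertical gap between SMB and MC is zero at Q* and MEB at Q_m).
DWL = ½ × 6.6297 × 30.3772 = 100.6959.

DWL = $100.696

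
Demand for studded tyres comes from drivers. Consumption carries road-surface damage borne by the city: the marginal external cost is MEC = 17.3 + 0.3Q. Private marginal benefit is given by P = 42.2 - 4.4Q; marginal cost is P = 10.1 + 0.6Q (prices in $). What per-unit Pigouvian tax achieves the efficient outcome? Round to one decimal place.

tax = $18.1 per unit

Social marginal benefit = demand − MEC = 24.9 - 4.7Q.
Set SMB = MC: 24.9 - 4.7Q = 10.1 + 0.6Q → Q* = 2.7925.
The Pigouvian tax equals MEC at Q*: 17.3 + 0.3×2.7925 = 18.1378.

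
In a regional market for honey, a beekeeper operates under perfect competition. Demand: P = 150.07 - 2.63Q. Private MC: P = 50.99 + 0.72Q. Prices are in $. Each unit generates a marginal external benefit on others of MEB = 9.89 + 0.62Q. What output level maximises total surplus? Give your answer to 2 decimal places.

Social marginal cost = private MC − MEB = 41.10 + 0.10Q.
Set SMC = demand: 41.10 + 0.10Q = 150.07 - 2.63Q → Q* = 39.9158.

Q* = 39.92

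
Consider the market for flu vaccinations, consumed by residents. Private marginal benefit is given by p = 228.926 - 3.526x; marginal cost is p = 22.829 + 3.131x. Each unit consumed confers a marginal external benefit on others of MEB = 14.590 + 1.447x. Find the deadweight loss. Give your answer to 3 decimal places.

Market equilibrium (private): 22.829 + 3.131x = 228.926 - 3.526x → x_m = 30.9594.
Social marginal benefit = demand + MEB = 243.516 - 2.079x.
Set SMB = MC: 243.516 - 2.079x = 22.829 + 3.131x → x* = 42.3583.
The loss is the area between SMB and MC from x* to x_m; with linear curves that's a triangle of height MEB(x_m).
DWL = ½ × 11.3989 × 59.3883 = 338.4806.

DWL = 338.481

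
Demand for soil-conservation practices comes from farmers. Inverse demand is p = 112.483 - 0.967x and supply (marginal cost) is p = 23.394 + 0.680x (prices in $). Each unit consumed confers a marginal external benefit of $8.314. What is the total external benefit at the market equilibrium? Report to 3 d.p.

$449.718

Market equilibrium (private): 23.394 + 0.680x = 112.483 - 0.967x → x_m = 54.0917.
Total external benefit = MEB × x_m = 8.314 × 54.0917 = 449.7184.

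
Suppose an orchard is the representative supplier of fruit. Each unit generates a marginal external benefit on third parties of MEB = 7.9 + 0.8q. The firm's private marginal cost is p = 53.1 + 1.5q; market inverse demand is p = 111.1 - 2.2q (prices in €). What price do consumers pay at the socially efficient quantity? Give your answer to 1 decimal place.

P = €61.1

Social marginal cost = private MC − MEB = 45.2 + 0.7q.
Set SMC = demand: 45.2 + 0.7q = 111.1 - 2.2q → q* = 22.7241.
Consumer price on the demand curve at q*: 111.1 − 2.2×22.7241 = 61.1070.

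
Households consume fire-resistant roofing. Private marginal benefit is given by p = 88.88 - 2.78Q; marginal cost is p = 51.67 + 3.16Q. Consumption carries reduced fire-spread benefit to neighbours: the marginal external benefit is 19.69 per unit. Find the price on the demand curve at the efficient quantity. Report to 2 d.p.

Social marginal benefit = demand + MEB = 108.57 - 2.78Q.
Set SMB = MC: 108.57 - 2.78Q = 51.67 + 3.16Q → Q* = 9.5791.
Consumer price on the demand curve at Q*: 88.88 − 2.78×9.5791 = 62.2501.

P = 62.25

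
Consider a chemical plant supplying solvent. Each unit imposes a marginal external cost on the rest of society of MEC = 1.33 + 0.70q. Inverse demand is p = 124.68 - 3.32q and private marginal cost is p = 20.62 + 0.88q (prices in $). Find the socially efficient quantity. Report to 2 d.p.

Social marginal cost = private MC + MEC = 21.95 + 1.58q.
Set SMC = demand: 21.95 + 1.58q = 124.68 - 3.32q → q* = 20.9653.

q* = 20.97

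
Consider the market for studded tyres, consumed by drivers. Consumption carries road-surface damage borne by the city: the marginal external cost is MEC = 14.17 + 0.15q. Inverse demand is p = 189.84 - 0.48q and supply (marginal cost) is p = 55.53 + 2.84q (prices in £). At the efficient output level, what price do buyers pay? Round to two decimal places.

P = £173.22

Social marginal benefit = demand − MEC = 175.67 - 0.63q.
Set SMB = MC: 175.67 - 0.63q = 55.53 + 2.84q → q* = 34.6225.
Consumer price on the demand curve at q*: 189.84 − 0.48×34.6225 = 173.2212.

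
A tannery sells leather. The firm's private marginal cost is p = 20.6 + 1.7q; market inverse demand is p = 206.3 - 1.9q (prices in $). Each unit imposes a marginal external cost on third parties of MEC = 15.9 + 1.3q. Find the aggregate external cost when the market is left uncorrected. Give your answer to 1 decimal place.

$2549.7

Market equilibrium (private): 20.6 + 1.7q = 206.3 - 1.9q → q_m = 51.5833.
Total external cost = ∫₀^{q_m} (15.9 + 1.3q) dq = 15.9×51.5833 + ½×1.3×51.5833² = 2549.7184.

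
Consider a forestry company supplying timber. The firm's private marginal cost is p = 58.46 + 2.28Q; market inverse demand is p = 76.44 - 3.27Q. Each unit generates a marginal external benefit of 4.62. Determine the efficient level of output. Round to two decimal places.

Social marginal cost = private MC − MEB = 53.84 + 2.28Q.
Set SMC = demand: 53.84 + 2.28Q = 76.44 - 3.27Q → Q* = 4.0721.

Q* = 4.07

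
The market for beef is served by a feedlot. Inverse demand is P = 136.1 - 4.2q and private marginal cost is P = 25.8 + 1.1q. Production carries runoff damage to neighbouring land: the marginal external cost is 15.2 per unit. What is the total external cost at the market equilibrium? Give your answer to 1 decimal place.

316.3

Market equilibrium (private): 25.8 + 1.1q = 136.1 - 4.2q → q_m = 20.8113.
Total external cost = MEC × q_m = 15.2 × 20.8113 = 316.3318.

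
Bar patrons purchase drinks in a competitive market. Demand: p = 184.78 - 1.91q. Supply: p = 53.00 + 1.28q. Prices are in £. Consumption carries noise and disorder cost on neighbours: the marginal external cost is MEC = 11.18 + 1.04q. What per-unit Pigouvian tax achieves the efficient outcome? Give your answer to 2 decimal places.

tax = £40.83 per unit

Social marginal benefit = demand − MEC = 173.60 - 2.95q.
Set SMB = MC: 173.60 - 2.95q = 53.00 + 1.28q → q* = 28.5106.
The Pigouvian tax equals MEC at q*: 11.18 + 1.04×28.5106 = 40.8310.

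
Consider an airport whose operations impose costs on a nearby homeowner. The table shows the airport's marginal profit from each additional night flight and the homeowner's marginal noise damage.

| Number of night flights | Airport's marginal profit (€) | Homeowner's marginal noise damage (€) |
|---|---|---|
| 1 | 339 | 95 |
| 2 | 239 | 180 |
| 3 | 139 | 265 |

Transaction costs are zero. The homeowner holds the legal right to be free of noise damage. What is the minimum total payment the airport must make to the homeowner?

Efficient level: marginal profit ≥ marginal noise damage through level 2, so k* = 2.
With the homeowner holding the right, the airport must at least compensate total damage at k*: 95 + 180 = 275.

€275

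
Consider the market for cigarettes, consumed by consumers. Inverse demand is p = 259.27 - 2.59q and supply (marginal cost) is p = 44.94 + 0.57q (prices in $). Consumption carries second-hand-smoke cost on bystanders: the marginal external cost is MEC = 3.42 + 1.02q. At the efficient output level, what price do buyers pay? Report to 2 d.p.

Social marginal benefit = demand − MEC = 255.85 - 3.61q.
Set SMB = MC: 255.85 - 3.61q = 44.94 + 0.57q → q* = 50.4569.
Consumer price on the demand curve at q*: 259.27 − 2.59×50.4569 = 128.5866.

P = $128.59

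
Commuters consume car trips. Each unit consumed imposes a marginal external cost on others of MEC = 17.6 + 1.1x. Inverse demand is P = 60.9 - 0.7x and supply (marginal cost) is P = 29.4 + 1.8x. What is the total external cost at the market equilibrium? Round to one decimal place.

Market equilibrium (private): 29.4 + 1.8x = 60.9 - 0.7x → x_m = 12.6000.
Total external cost = ∫₀^{x_m} (17.6 + 1.1x) dx = 17.6×12.6000 + ½×1.1×12.6000² = 309.0780.

309.1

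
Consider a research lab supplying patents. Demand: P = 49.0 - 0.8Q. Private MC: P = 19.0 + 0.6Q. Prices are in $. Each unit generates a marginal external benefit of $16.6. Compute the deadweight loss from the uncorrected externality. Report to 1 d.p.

DWL = $98.4

Market equilibrium (private): 19.0 + 0.6Q = 49.0 - 0.8Q → Q_m = 21.4286.
Social marginal cost = private MC − MEB = 2.4 + 0.6Q.
Set SMC = demand: 2.4 + 0.6Q = 49.0 - 0.8Q → Q* = 33.2857.
The loss is the area between SMC and demand from Q* to Q_m; with linear curves that's a triangle of height MEB(Q_m).
DWL = ½ × 11.8571 × 16.6000 = 98.4139.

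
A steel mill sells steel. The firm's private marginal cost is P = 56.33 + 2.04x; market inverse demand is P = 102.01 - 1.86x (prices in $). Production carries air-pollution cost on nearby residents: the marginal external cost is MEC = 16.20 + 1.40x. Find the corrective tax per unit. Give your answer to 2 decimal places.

tax = $23.99 per unit

Social marginal cost = private MC + MEC = 72.53 + 3.44x.
Set SMC = demand: 72.53 + 3.44x = 102.01 - 1.86x → x* = 5.5623.
The Pigouvian tax equals MEC at x*: 16.20 + 1.40×5.5623 = 23.9872.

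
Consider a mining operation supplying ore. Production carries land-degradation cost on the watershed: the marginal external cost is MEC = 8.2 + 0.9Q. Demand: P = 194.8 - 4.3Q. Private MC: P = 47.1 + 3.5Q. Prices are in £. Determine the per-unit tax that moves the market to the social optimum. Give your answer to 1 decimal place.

Social marginal cost = private MC + MEC = 55.3 + 4.4Q.
Set SMC = demand: 55.3 + 4.4Q = 194.8 - 4.3Q → Q* = 16.0345.
The Pigouvian tax equals MEC at Q*: 8.2 + 0.9×16.0345 = 22.6311.

tax = £22.6 per unit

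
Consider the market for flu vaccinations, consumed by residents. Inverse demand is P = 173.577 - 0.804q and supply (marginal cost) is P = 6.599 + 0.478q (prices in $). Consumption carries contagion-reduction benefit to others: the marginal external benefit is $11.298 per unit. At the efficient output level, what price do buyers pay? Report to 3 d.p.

Social marginal benefit = demand + MEB = 184.875 - 0.804q.
Set SMB = MC: 184.875 - 0.804q = 6.599 + 0.478q → q* = 139.0608.
Consumer price on the demand curve at q*: 173.577 − 0.804×139.0608 = 61.7721.

P = $61.772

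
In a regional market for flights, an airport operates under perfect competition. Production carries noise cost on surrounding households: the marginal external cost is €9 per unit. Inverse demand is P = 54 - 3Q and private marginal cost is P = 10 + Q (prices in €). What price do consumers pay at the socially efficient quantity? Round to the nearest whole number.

P = €28

Social marginal cost = private MC + MEC = 19 + Q.
Set SMC = demand: 19 + Q = 54 - 3Q → Q* = 8.7500.
Consumer price on the demand curve at Q*: 54 − 3×8.7500 = 27.7500.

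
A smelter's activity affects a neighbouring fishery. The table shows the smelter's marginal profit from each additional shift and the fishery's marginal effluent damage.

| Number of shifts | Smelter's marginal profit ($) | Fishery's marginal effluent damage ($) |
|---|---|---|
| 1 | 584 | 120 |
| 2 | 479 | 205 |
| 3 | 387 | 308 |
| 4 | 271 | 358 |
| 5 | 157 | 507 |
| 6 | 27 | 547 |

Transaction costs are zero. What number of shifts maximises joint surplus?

Bargaining reaches the level where marginal profit last exceeds marginal effluent damage.
That holds through level 3 (387 ≥ 308) but not at 4 (271 < 358).

3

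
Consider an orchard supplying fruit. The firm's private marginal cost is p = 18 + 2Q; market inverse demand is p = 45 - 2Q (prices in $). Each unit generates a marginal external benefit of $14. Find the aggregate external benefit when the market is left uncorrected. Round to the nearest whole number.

Market equilibrium (private): 18 + 2Q = 45 - 2Q → Q_m = 6.7500.
Total external benefit = MEB × Q_m = 14 × 6.7500 = 94.5000.

$95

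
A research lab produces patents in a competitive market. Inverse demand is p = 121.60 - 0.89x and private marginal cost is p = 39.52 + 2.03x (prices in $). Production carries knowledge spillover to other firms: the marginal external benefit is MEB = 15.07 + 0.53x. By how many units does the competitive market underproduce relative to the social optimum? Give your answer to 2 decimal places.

12.54 units

Market equilibrium (private): 39.52 + 2.03x = 121.60 - 0.89x → x_m = 28.1096.
Social marginal cost = private MC − MEB = 24.45 + 1.50x.
Set SMC = demand: 24.45 + 1.50x = 121.60 - 0.89x → x* = 40.6485.
Gap = |28.1096 − 40.6485| = 12.5389.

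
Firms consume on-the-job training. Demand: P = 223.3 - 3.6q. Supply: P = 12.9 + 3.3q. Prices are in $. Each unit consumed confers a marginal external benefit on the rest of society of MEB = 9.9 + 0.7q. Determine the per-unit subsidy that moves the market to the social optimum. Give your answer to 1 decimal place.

subsidy = $34.8 per unit

Social marginal benefit = demand + MEB = 233.2 - 2.9q.
Set SMB = MC: 233.2 - 2.9q = 12.9 + 3.3q → q* = 35.5323.
The Pigouvian subsidy equals MEB at q*: 9.9 + 0.7×35.5323 = 34.7726.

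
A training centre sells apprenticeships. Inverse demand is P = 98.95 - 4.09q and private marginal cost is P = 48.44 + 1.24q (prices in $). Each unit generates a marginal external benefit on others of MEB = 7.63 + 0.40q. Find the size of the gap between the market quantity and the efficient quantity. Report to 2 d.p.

Market equilibrium (private): 48.44 + 1.24q = 98.95 - 4.09q → q_m = 9.4765.
Social marginal cost = private MC − MEB = 40.81 + 0.84q.
Set SMC = demand: 40.81 + 0.84q = 98.95 - 4.09q → q* = 11.7931.
Gap = |9.4765 − 11.7931| = 2.3166.

2.32 units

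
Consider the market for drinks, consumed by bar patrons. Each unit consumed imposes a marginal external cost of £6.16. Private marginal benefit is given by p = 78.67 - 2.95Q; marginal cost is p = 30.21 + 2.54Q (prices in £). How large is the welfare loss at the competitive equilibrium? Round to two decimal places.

DWL = £3.46

Market equilibrium (private): 30.21 + 2.54Q = 78.67 - 2.95Q → Q_m = 8.8270.
Social marginal benefit = demand − MEC = 72.51 - 2.95Q.
Set SMB = MC: 72.51 - 2.95Q = 30.21 + 2.54Q → Q* = 7.7049.
The loss is the area between SMB and MC from Q* to Q_m; with linear curves that's a triangle of height MEC(Q_m).
DWL = ½ × 1.1221 × 6.1600 = 3.4561.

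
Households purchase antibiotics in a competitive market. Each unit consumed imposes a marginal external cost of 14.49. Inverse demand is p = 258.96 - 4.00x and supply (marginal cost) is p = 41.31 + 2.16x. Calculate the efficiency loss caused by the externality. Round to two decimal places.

Market equilibrium (private): 41.31 + 2.16x = 258.96 - 4.00x → x_m = 35.3328.
Social marginal benefit = demand − MEC = 244.47 - 4.00x.
Set SMB = MC: 244.47 - 4.00x = 41.31 + 2.16x → x* = 32.9805.
The loss is the area between SMB and MC from x* to x_m; with linear curves that's a triangle of height MEC(x_m).
DWL = ½ × 2.3523 × 14.4900 = 17.0424.

DWL = 17.04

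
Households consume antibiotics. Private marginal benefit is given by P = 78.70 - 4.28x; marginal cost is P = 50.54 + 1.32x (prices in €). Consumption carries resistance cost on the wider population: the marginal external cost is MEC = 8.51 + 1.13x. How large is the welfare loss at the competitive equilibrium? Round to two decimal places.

DWL = €14.96

Market equilibrium (private): 50.54 + 1.32x = 78.70 - 4.28x → x_m = 5.0286.
Social marginal benefit = demand − MEC = 70.19 - 5.41x.
Set SMB = MC: 70.19 - 5.41x = 50.54 + 1.32x → x* = 2.9198.
The loss is the area between SMB and MC from x* to x_m; with linear curves that's a triangle of height MEC(x_m).
DWL = ½ × 2.1088 × 14.1923 = 14.9644.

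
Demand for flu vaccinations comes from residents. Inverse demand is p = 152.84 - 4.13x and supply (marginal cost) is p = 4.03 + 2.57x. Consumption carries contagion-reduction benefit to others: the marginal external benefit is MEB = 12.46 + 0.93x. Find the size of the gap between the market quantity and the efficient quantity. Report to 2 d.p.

Market equilibrium (private): 4.03 + 2.57x = 152.84 - 4.13x → x_m = 22.2104.
Social marginal benefit = demand + MEB = 165.30 - 3.20x.
Set SMB = MC: 165.30 - 3.20x = 4.03 + 2.57x → x* = 27.9497.
Gap = |22.2104 − 27.9497| = 5.7393.

5.74 units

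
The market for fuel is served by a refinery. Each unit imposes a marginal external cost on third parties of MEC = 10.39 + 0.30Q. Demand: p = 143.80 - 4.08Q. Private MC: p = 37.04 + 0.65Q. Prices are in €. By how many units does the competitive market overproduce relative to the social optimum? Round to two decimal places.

Market equilibrium (private): 37.04 + 0.65Q = 143.80 - 4.08Q → Q_m = 22.5708.
Social marginal cost = private MC + MEC = 47.43 + 0.95Q.
Set SMC = demand: 47.43 + 0.95Q = 143.80 - 4.08Q → Q* = 19.1590.
Gap = |22.5708 − 19.1590| = 3.4118.

3.41 units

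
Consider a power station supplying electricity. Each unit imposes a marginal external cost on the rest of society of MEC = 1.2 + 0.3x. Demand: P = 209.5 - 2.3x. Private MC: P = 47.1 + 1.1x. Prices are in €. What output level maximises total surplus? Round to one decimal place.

x* = 43.6

Social marginal cost = private MC + MEC = 48.3 + 1.4x.
Set SMC = demand: 48.3 + 1.4x = 209.5 - 2.3x → x* = 43.5676.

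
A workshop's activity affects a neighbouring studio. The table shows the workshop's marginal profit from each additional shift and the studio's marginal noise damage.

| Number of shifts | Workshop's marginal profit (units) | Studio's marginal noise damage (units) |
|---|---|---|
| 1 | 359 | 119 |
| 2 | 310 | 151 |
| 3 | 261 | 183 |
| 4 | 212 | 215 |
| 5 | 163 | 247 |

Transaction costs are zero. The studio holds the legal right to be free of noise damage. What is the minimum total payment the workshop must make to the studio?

453

Efficient level: marginal profit ≥ marginal noise damage through level 3, so k* = 3.
With the studio holding the right, the workshop must at least compensate total damage at k*: 119 + 151 + 183 = 453.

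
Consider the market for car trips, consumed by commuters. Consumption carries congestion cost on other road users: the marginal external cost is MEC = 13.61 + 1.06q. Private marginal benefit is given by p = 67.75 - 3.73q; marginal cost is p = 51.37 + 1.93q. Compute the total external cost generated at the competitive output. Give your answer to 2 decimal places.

Market equilibrium (private): 51.37 + 1.93q = 67.75 - 3.73q → q_m = 2.8940.
Total external cost = ∫₀^{q_m} (13.61 + 1.06q) dq = 13.61×2.8940 + ½×1.06×2.8940² = 43.8262.

43.83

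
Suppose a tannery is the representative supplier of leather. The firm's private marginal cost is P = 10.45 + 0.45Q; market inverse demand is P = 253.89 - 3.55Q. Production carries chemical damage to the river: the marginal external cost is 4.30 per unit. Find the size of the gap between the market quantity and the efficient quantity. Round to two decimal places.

1.08 units

Market equilibrium (private): 10.45 + 0.45Q = 253.89 - 3.55Q → Q_m = 60.8600.
Social marginal cost = private MC + MEC = 14.75 + 0.45Q.
Set SMC = demand: 14.75 + 0.45Q = 253.89 - 3.55Q → Q* = 59.7850.
Gap = |60.8600 − 59.7850| = 1.0750.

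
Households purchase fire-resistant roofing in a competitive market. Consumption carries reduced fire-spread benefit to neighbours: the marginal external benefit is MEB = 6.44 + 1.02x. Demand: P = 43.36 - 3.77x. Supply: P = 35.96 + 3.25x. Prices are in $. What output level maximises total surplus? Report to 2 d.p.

x* = 2.31

Social marginal benefit = demand + MEB = 49.80 - 2.75x.
Set SMB = MC: 49.80 - 2.75x = 35.96 + 3.25x → x* = 2.3067.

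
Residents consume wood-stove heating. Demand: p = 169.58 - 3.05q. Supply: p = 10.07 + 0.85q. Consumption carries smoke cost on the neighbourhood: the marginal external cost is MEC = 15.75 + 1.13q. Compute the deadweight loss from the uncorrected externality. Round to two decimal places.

DWL = 381.70

Market equilibrium (private): 10.07 + 0.85q = 169.58 - 3.05q → q_m = 40.9000.
Social marginal benefit = demand − MEC = 153.83 - 4.18q.
Set SMB = MC: 153.83 - 4.18q = 10.07 + 0.85q → q* = 28.5805.
Height of the DWL triangle at q_m is MC(q_m) − SMB(q_m) = MEC(q_m) = 61.9670.
DWL = ½ × 12.3195 × 61.9670 = 381.7012.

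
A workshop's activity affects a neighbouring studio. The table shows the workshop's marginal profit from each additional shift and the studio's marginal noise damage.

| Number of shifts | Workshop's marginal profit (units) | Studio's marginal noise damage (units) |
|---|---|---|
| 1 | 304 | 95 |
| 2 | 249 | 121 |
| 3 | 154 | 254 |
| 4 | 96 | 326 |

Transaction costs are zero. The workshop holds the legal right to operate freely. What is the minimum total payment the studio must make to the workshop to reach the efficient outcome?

Left alone the workshop would choose level 4 (marginal profit stays positive).
Efficient level: k* = 2 (marginal profit ≥ marginal noise damage through 2).
The studio must at least cover the workshop's forgone profit from cutting 4→2: 154 + 96 = 250.

250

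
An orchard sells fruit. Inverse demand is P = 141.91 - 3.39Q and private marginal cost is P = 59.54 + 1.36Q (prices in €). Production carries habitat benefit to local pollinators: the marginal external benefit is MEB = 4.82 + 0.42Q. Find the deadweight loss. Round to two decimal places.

Market equilibrium (private): 59.54 + 1.36Q = 141.91 - 3.39Q → Q_m = 17.3411.
Social marginal cost = private MC − MEB = 54.72 + 0.94Q.
Set SMC = demand: 54.72 + 0.94Q = 141.91 - 3.39Q → Q* = 20.1363.
The loss is the area between SMC and demand from Q* to Q_m; with linear curves that's a triangle of height MEB(Q_m).
DWL = ½ × 2.7952 × 12.1032 = 16.9154.

DWL = €16.92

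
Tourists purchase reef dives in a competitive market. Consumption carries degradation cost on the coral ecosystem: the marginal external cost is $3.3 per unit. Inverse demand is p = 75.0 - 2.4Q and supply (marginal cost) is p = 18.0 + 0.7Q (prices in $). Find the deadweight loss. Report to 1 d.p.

DWL = $1.8

Market equilibrium (private): 18.0 + 0.7Q = 75.0 - 2.4Q → Q_m = 18.3871.
Social marginal benefit = demand − MEC = 71.7 - 2.4Q.
Set SMB = MC: 71.7 - 2.4Q = 18.0 + 0.7Q → Q* = 17.3226.
Between Q* and Q_m the wedge MC − SMB runs linearly from 0 to MEC(Q_m), so the loss is a triangle.
DWL = ½ × 1.0645 × 3.3000 = 1.7564.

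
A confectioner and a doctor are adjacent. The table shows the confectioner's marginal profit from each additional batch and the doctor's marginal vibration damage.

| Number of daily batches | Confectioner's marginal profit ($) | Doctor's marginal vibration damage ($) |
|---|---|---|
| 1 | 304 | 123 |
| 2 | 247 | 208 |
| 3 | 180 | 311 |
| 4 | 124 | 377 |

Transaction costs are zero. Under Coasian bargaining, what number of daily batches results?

Bargaining reaches the level where marginal profit last exceeds marginal vibration damage.
That holds through level 2 (247 ≥ 208) but not at 3 (180 < 311).

2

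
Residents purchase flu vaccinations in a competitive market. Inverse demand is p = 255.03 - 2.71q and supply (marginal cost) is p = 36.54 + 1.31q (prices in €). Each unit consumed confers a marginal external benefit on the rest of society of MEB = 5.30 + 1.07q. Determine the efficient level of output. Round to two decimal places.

q* = 75.86

Social marginal benefit = demand + MEB = 260.33 - 1.64q.
Set SMB = MC: 260.33 - 1.64q = 36.54 + 1.31q → q* = 75.8610.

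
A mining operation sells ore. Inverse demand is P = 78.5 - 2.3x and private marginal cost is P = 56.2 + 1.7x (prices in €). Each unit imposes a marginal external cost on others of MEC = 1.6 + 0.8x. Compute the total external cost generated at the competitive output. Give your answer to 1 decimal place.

Market equilibrium (private): 56.2 + 1.7x = 78.5 - 2.3x → x_m = 5.5750.
Total external cost = ∫₀^{x_m} (1.6 + 0.8x) dx = 1.6×5.5750 + ½×0.8×5.5750² = 21.3523.

€21.4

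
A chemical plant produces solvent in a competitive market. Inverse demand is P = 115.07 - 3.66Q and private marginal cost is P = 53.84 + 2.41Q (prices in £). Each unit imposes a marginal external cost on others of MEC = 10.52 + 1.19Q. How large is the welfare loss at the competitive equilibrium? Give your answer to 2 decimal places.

DWL = £34.94

Market equilibrium (private): 53.84 + 2.41Q = 115.07 - 3.66Q → Q_m = 10.0873.
Social marginal cost = private MC + MEC = 64.36 + 3.60Q.
Set SMC = demand: 64.36 + 3.60Q = 115.07 - 3.66Q → Q* = 6.9848.
Height of the DWL triangle at Q_m is SMC(Q_m) − demand(Q_m) = MEC(Q_m) = 22.5239.
DWL = ½ × 3.1025 × 22.5239 = 34.9402.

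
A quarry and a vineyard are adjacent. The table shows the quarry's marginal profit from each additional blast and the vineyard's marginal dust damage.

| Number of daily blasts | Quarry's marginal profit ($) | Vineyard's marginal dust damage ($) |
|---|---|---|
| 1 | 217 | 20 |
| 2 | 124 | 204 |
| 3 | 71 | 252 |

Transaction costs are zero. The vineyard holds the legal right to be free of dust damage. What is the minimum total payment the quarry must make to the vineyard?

Efficient level: marginal profit ≥ marginal dust damage through level 1, so k* = 1.
With the vineyard holding the right, the quarry must at least compensate total damage at k*: 20 = 20.

$20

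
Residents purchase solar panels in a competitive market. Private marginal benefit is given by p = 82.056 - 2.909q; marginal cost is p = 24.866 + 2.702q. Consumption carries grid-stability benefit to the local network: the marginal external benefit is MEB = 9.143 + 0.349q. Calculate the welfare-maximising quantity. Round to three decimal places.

Social marginal benefit = demand + MEB = 91.199 - 2.560q.
Set SMB = MC: 91.199 - 2.560q = 24.866 + 2.702q → q* = 12.6060.

q* = 12.606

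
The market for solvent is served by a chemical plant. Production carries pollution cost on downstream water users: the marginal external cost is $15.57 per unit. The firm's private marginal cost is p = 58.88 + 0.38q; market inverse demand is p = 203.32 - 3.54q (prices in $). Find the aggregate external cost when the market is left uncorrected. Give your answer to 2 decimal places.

$573.71

Market equilibrium (private): 58.88 + 0.38q = 203.32 - 3.54q → q_m = 36.8469.
Total external cost = MEC × q_m = 15.57 × 36.8469 = 573.7062.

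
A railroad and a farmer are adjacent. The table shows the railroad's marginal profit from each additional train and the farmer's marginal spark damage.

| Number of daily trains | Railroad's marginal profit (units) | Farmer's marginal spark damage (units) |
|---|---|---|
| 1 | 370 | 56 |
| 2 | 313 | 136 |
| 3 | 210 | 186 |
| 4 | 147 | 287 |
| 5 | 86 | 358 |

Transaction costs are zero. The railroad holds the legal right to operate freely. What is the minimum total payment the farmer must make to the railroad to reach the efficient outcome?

233

Left alone the railroad would choose level 5 (marginal profit stays positive).
Efficient level: k* = 3 (marginal profit ≥ marginal spark damage through 3).
The farmer must at least cover the railroad's forgone profit from cutting 5→3: 147 + 86 = 233.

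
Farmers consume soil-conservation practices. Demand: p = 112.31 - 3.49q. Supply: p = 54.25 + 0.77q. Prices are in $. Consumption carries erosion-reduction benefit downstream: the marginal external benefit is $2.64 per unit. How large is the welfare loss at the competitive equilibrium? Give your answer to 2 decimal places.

Market equilibrium (private): 54.25 + 0.77q = 112.31 - 3.49q → q_m = 13.6291.
Social marginal benefit = demand + MEB = 114.95 - 3.49q.
Set SMB = MC: 114.95 - 3.49q = 54.25 + 0.77q → q* = 14.2488.
The loss is the area between SMB and MC from q* to q_m; with linear curves that's a triangle of height MEB(q_m).
DWL = ½ × 0.6197 × 2.6400 = 0.8180.

DWL = $0.82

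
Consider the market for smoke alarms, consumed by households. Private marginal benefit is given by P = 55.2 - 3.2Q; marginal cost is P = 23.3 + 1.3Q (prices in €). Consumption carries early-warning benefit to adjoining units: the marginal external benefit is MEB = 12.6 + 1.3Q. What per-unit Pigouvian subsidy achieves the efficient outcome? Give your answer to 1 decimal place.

Social marginal benefit = demand + MEB = 67.8 - 1.9Q.
Set SMB = MC: 67.8 - 1.9Q = 23.3 + 1.3Q → Q* = 13.9063.
The Pigouvian subsidy equals MEB at Q*: 12.6 + 1.3×13.9063 = 30.6782.

subsidy = €30.7 per unit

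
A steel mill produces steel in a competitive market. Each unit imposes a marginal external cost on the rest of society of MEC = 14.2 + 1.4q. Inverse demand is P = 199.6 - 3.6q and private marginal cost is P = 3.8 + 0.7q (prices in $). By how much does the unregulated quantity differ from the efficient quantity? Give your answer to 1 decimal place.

Market equilibrium (private): 3.8 + 0.7q = 199.6 - 3.6q → q_m = 45.5349.
Social marginal cost = private MC + MEC = 18.0 + 2.1q.
Set SMC = demand: 18.0 + 2.1q = 199.6 - 3.6q → q* = 31.8596.
Gap = |45.5349 − 31.8596| = 13.6753.

13.7 units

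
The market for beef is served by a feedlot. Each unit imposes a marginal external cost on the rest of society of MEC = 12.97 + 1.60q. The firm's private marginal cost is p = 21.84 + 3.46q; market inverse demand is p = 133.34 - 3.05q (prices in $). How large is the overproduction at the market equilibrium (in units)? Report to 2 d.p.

Market equilibrium (private): 21.84 + 3.46q = 133.34 - 3.05q → q_m = 17.1275.
Social marginal cost = private MC + MEC = 34.81 + 5.06q.
Set SMC = demand: 34.81 + 5.06q = 133.34 - 3.05q → q* = 12.1492.
Gap = |17.1275 − 12.1492| = 4.9783.

4.98 units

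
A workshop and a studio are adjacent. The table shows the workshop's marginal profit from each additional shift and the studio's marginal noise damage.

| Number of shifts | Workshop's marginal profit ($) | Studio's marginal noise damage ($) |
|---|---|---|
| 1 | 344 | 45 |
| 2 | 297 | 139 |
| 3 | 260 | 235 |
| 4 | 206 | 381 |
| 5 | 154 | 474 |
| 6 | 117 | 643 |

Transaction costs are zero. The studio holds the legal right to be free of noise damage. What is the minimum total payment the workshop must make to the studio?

Efficient level: marginal profit ≥ marginal noise damage through level 3, so k* = 3.
With the studio holding the right, the workshop must at least compensate total damage at k*: 45 + 139 + 235 = 419.

$419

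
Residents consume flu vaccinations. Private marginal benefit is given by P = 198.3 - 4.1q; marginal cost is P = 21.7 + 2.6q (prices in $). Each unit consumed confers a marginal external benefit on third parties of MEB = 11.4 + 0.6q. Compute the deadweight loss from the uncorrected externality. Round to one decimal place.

DWL = $60.7

Market equilibrium (private): 21.7 + 2.6q = 198.3 - 4.1q → q_m = 26.3582.
Social marginal benefit = demand + MEB = 209.7 - 3.5q.
Set SMB = MC: 209.7 - 3.5q = 21.7 + 2.6q → q* = 30.8197.
Height of the DWL triangle at q_m is SMB(q_m) − MC(q_m) = MEB(q_m) = 27.2149.
DWL = ½ × 4.4615 × 27.2149 = 60.7096.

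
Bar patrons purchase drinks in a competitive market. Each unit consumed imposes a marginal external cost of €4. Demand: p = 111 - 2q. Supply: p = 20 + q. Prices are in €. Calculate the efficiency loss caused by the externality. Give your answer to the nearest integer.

DWL = €3

Market equilibrium (private): 20 + q = 111 - 2q → q_m = 30.3333.
Social marginal benefit = demand − MEC = 107 - 2q.
Set SMB = MC: 107 - 2q = 20 + q → q* = 29.0000.
The loss is the area between SMB and MC from q* to q_m; with linear curves that's a triangle of height MEC(q_m).
DWL = ½ × 1.3333 × 4.0000 = 2.6666.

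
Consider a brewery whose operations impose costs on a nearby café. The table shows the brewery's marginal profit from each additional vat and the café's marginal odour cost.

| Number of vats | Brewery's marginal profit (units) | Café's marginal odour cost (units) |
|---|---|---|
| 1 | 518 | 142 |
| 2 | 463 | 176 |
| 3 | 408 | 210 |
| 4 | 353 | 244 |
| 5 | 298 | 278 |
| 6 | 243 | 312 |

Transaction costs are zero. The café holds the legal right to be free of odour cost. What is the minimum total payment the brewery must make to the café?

Efficient level: marginal profit ≥ marginal odour cost through level 5, so k* = 5.
With the café holding the right, the brewery must at least compensate total damage at k*: 142 + 176 + 210 + 244 + 278 = 1050.

1050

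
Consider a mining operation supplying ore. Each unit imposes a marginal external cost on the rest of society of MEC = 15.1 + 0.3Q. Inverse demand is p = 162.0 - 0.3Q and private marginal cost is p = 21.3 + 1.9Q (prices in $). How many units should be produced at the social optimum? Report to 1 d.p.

Social marginal cost = private MC + MEC = 36.4 + 2.2Q.
Set SMC = demand: 36.4 + 2.2Q = 162.0 - 0.3Q → Q* = 50.2400.

Q* = 50.2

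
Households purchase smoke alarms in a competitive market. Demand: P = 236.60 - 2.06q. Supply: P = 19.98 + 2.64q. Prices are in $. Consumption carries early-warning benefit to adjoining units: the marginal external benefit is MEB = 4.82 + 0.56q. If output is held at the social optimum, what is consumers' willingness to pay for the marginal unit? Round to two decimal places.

Social marginal benefit = demand + MEB = 241.42 - 1.50q.
Set SMB = MC: 241.42 - 1.50q = 19.98 + 2.64q → q* = 53.4879.
Consumer price on the demand curve at q*: 236.60 − 2.06×53.4879 = 126.4149.

P = $126.41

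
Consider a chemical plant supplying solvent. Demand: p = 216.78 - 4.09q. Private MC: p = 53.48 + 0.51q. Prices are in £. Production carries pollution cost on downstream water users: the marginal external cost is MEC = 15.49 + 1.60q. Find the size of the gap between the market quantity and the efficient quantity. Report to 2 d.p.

11.66 units

Market equilibrium (private): 53.48 + 0.51q = 216.78 - 4.09q → q_m = 35.5000.
Social marginal cost = private MC + MEC = 68.97 + 2.11q.
Set SMC = demand: 68.97 + 2.11q = 216.78 - 4.09q → q* = 23.8403.
Gap = |35.5000 − 23.8403| = 11.6597.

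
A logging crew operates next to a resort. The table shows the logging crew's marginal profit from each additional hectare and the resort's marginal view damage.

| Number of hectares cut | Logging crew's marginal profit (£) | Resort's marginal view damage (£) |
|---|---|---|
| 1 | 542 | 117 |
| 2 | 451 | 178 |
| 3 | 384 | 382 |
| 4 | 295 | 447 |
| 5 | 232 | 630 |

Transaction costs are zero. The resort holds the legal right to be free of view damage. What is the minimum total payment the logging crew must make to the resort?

Efficient level: marginal profit ≥ marginal view damage through level 3, so k* = 3.
With the resort holding the right, the logging crew must at least compensate total damage at k*: 117 + 178 + 382 = 677.

£677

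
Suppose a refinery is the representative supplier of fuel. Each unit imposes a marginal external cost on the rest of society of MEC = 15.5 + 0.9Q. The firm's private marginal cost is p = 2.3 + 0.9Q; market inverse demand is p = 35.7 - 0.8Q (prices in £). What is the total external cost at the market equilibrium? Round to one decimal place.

Market equilibrium (private): 2.3 + 0.9Q = 35.7 - 0.8Q → Q_m = 19.6471.
Total external cost = ∫₀^{Q_m} (15.5 + 0.9Q) dQ = 15.5×19.6471 + ½×0.9×19.6471² = 478.2339.

£478.2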